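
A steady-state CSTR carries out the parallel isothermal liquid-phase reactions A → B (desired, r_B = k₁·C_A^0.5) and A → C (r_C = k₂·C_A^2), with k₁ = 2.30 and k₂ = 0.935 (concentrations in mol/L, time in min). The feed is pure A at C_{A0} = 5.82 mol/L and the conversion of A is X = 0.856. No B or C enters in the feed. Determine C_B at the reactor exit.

3.80 mol/L

Exit C_A = C_{A0}(1−X) = 5.82×0.144 = 0.8381 mol/L.
Rates in a CSTR are evaluated at the outlet concentration: r_B = 2.30×0.8381^0.5 = 2.106, r_C = 0.935×0.8381^2 = 0.6567.
Fraction of consumed A going to B: r_B/(r_B+r_C) = 0.7623.
C_B = 0.7623·C_{A0}·X = 0.7623×5.82×0.856 = 3.80 mol/L.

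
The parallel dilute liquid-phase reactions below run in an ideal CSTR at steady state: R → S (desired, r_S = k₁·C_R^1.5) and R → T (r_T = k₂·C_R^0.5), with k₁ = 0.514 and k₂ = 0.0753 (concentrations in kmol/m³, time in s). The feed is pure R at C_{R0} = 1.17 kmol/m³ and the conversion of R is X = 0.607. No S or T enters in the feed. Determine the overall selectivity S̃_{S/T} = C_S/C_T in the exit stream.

Exit C_R = C_{R0}(1−X) = 1.17×0.393 = 0.4598 kmol/m³.
A CSTR operates uniformly at the exit composition, giving r_S = 0.1603 and r_T = 0.05106 (each k·C_R^n at C_R = 0.4598).
Overall selectivity = C_S/C_T = r_Sτ/(r_Tτ) = r_S/r_T = 3.14.

3.14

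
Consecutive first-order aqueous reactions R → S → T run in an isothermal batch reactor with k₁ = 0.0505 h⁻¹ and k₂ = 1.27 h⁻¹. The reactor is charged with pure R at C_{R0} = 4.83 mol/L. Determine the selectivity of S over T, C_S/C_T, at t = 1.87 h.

The intermediate concentration in a first-order A→B→C sequence is C_S = k₁C_{R0}(e^(−k₁t) − e^(−k₂t))/(k₂−k₁).
e^(−k₁t) = e^(−0.0505×1.87) = e^(−0.09444) = 0.9099; e^(−k₂t) = e^(−2.375) = 0.09302.
C_S = 0.0505×4.83/(1.27−0.0505) × (0.9099−0.09302) = 0.2000×0.8169 = 0.1634 mol/L.
C_R = C_{R0}e^(−k₁t) = 4.395 mol/L, so C_T = C_{R0}−C_R−C_S = 0.2719 mol/L; C_S/C_T = 0.601.

0.601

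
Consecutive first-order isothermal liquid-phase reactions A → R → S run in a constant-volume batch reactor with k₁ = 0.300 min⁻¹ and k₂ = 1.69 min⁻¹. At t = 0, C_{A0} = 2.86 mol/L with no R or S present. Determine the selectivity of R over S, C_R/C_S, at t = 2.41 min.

0.244

Solving the coupled first-order balances gives C_R(t) = [k₁/(k₂−k₁)]·C_{A0}·(e^(−k₁t) − e^(−k₂t)).
e^(−k₁t) = e^(−0.300×2.41) = e^(−0.7230) = 0.4853; e^(−k₂t) = e^(−4.073) = 0.01703.
C_R = 0.300×2.86/(1.69−0.300) × (0.4853−0.01703) = 0.6173×0.4683 = 0.2890 mol/L.
C_A = C_{A0}e^(−k₁t) = 1.388 mol/L, so C_S = C_{A0}−C_A−C_R = 1.183 mol/L; C_R/C_S = 0.244.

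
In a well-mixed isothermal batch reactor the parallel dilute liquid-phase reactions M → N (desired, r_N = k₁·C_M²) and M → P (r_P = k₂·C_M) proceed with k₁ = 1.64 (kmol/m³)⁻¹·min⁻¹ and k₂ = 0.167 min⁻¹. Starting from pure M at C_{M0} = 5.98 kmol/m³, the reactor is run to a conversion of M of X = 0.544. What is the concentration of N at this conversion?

3.18 kmol/m³

C_M = C_{M0}(1−X) = 2.727 kmol/m³.
Along a PFR/batch, dC_P/dC_M = −r_P/(r_N+r_P) = −k₂/(k₂+k₁·C_M).
Integrating from C_{M0} to C_M: C_P = (0.167/1.64)·ln[(0.167+1.64·5.98)/(0.167+1.64·2.73)] = 0.1018·ln(9.974/4.639) = 0.07795 kmol/m³.
Then C_N = (C_{M0}−C_M) − C_P = 3.253 − 0.07795 = 3.175 kmol/m³.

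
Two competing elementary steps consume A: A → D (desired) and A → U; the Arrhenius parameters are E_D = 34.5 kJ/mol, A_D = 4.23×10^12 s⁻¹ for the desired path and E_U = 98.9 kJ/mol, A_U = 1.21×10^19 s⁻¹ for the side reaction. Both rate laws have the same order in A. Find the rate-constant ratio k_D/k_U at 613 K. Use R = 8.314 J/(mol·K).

0.107

k_D/k_U = (A_D/A_U)·exp[−(E_D−E_U)/(RT)] = (A_D/A_U)·exp[(E_U−E_D)/(RT)].
(E_U−E_D)/(RT) = (98.9−34.5)×10³/(8.314×613) = 64400/5096 = 12.64.
k_D/k_U = (4.23×10^12/1.21×10^19)·exp(12.64) = 3.496×10^-7 × 3.075×10^5 = 0.107.
Since E_D < E_U, lowering the temperature improves selectivity toward D.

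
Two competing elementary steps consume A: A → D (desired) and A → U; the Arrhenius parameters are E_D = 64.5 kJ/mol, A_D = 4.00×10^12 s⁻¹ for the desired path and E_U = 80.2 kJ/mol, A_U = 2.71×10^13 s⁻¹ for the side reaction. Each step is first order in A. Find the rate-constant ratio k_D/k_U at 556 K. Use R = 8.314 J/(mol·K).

Since both paths have the same order in A, the concentration cancels and S_{D/U} = k_D/k_U = (A_D/A_U)·exp[(E_U−E_D)/(RT)].
(E_U−E_D)/(RT) = (80.2−64.5)×10³/(8.314×556) = 15700/4623 = 3.396.
k_D/k_U = (4.00×10^12/2.71×10^13)·exp(3.396) = 0.1476 × 29.86 = 4.41.
Since E_D < E_U, lowering the temperature improves selectivity toward D.

4.41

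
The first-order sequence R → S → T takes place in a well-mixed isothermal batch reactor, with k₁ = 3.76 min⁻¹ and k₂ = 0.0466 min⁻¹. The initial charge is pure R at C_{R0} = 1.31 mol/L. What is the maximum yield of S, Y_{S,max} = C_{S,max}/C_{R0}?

Evaluating C_S at t_opt = ln(k₂/k₁)/(k₂−k₁) gives C_{S,max}/C_{R0} = (k₁/k₂)^[k₂/(k₂−k₁)].
= (3.76/0.0466)^(0.0466/(0.0466−3.76)) = (80.69)^(-0.01255) = 0.9464.

0.946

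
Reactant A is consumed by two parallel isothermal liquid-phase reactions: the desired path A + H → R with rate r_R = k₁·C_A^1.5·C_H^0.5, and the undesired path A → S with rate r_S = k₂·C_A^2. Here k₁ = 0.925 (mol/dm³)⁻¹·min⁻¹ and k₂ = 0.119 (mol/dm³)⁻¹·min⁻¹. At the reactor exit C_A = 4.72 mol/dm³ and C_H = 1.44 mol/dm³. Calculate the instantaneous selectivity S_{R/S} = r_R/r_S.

4.29

S_{R/S} = r_R/r_S = (k₁·C_A^1.5·C_H^0.5)/(k₂·C_A^2) = (k₁/k₂)·C_A^-0.5·C_H^0.5.
= (0.925×4.720^1.5×1.440^0.5) / (0.119×4.720^2) = 11.38/2.651 = 4.29.
The undesired path is higher order in A, so low C_A (CSTR or dilute feed) favours R.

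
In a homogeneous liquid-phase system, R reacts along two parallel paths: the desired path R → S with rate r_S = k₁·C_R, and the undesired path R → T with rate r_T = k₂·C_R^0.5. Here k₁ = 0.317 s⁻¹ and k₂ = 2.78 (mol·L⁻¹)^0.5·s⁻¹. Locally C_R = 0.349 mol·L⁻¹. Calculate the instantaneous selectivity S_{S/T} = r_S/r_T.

S_{S/T} = r_S/r_T = (k₁·C_R)/(k₂·C_R^0.5) = (k₁/k₂)·C_R^0.5.
= (0.317×0.3490) / (2.78×0.3490^0.5) = 0.1106/1.642 = 0.0674.
Since the desired path is higher order in R, keeping C_R high (PFR or concentrated feed) favours S.

0.0674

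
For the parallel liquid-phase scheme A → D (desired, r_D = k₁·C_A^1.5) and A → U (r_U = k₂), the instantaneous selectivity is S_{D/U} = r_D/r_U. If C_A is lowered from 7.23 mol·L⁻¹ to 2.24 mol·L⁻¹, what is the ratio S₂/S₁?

0.172

S_{D/U} = (k₁/k₂)·C_A^1.5, so S₂/S₁ = (C_{A,2}/C_{A,1})^1.5.
= (2.24/7.23)^1.5 = (0.3098)^1.5 = 0.172.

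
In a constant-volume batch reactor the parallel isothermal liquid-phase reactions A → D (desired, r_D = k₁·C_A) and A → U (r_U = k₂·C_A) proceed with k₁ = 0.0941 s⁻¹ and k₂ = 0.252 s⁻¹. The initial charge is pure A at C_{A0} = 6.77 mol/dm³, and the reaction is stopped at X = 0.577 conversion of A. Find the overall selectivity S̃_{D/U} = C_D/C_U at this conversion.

C_A = C_{A0}(1−X) = 2.864 mol/dm³.
Both paths are first order in A, so the instantaneous fraction to D is constant: dC_D/d(−C_A) = k₁/(k₁+k₂) = 0.2719.
C_D = 0.2719·(C_{A0}−C_A) = 0.2719×3.906 = 1.06 mol/dm³.
C_U = (C_{A0}−C_A)−C_D = 2.844 mol/dm³; S̃_{D/U} = 1.062/2.844 = 0.373.

0.373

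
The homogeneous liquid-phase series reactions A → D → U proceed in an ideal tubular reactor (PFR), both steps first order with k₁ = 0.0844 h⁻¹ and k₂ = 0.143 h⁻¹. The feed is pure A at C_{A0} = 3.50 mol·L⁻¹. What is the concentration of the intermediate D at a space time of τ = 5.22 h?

0.855 mol·L⁻¹

The intermediate concentration in a first-order A→B→C sequence is C_D = k₁C_{A0}(e^(−k₁τ) − e^(−k₂τ))/(k₂−k₁).
e^(−k₁τ) = e^(−0.0844×5.22) = e^(−0.4406) = 0.6437; e^(−k₂τ) = e^(−0.7465) = 0.4740.
C_D = 0.0844×3.50/(0.143−0.0844) × (0.6437−0.4740) = 5.041×0.1696 = 0.8551 mol·L⁻¹.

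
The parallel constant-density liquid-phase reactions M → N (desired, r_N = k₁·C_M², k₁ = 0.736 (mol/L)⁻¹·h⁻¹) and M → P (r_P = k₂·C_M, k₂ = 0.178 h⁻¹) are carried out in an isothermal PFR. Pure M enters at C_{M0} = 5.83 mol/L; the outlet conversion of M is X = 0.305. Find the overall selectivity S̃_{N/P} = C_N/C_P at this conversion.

20.2

C_M = C_{M0}(1−X) = 4.052 mol/L.
Along a PFR/batch, dC_P/dC_M = −r_P/(r_N+r_P) = −k₂/(k₂+k₁·C_M).
Integrating from C_{M0} to C_M: C_P = (0.178/0.736)·ln[(0.178+0.736·5.83)/(0.178+0.736·4.05)] = 0.2418·ln(4.469/3.160) = 0.08380 mol/L.
Then C_N = (C_{M0}−C_M) − C_P = 1.778 − 0.08380 = 1.694 mol/L.
S̃_{N/P} = C_N/C_P = 1.694/0.08380 = 20.2.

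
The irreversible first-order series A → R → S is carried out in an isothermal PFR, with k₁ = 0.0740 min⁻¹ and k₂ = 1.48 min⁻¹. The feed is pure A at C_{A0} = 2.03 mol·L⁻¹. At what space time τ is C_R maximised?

2.13 min

For first-order series the maximum of C_R occurs at τ_opt = ln(k₂/k₁)/(k₂−k₁).
= ln(1.48/0.0740)/(1.48−0.0740) = ln(20.00)/1.406 = 2.996/1.406 = 2.13 min.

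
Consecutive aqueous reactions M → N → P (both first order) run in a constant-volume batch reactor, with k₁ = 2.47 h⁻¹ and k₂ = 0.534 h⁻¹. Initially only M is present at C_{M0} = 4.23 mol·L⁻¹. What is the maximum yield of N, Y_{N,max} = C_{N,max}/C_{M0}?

0.655

For a first-order series the maximum intermediate yield is C_{N,max}/C_{M0} = (k₁/k₂)^[k₂/(k₂−k₁)].
= (2.47/0.534)^(0.534/(0.534−2.47)) = (4.625)^(-0.2758) = 0.6554.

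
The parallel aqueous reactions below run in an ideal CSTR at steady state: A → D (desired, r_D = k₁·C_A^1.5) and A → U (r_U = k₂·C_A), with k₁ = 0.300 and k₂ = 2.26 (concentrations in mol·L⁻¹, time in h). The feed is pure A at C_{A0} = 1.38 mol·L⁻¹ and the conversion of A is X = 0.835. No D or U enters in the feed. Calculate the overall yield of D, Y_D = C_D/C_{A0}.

0.0497

Exit C_A = C_{A0}(1−X) = 1.38×0.165 = 0.2277 mol·L⁻¹.
A CSTR operates uniformly at the exit composition, giving r_D = 0.03260 and r_U = 0.5146 (each k·C_A^n at C_A = 0.2277).
Fraction of consumed A going to D: r_D/(r_D+r_U) = 0.05957.
C_D = 0.05957·C_{A0}·X = 0.05957×1.38×0.835 = 0.0686 mol·L⁻¹; Y_D = C_D/C_{A0} = 0.0497.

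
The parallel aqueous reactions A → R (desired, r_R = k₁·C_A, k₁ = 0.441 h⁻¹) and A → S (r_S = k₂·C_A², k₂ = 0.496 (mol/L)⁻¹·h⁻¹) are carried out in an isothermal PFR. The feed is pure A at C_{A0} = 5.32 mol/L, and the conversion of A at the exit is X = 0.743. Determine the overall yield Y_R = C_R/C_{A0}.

C_A = C_{A0}(1−X) = 1.367 mol/L.
Along a PFR/batch, dC_R/dC_A = −r_R/(r_R+r_S) = −k₁/(k₁+k₂·C_A).
Integrating from C_{A0} to C_A: C_R = (0.441/0.496)·ln[(0.441+0.496·5.32)/(0.441+0.496·1.37)] = 0.8891·ln(3.080/1.119) = 0.9000 mol/L.
Y_R = C_R/C_{A0} = 0.9000/5.32 = 0.169.

0.169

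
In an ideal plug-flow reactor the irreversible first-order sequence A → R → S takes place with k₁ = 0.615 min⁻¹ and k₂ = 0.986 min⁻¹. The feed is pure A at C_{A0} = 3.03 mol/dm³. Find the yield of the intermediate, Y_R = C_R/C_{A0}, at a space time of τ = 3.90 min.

For first-order series with pure A initially, C_R(τ) = k₁C_{A0}/(k₂−k₁)·(e^(−k₁τ) − e^(−k₂τ)).
e^(−k₁τ) = e^(−0.615×3.90) = e^(−2.398) = 0.09085; e^(−k₂τ) = e^(−3.845) = 0.02138.
C_R = 0.615×3.03/(0.986−0.615) × (0.09085−0.02138) = 5.023×0.06948 = 0.3490 mol/dm³.
Y_R = C_R/C_{A0} = 0.3490/3.03 = 0.115.

0.115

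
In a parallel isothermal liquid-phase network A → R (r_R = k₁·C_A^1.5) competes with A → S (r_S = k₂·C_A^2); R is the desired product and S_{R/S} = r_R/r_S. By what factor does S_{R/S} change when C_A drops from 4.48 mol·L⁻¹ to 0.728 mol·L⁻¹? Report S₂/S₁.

S_{R/S} = (k₁/k₂)·C_A^-0.5, so S₂/S₁ = (C_{A,2}/C_{A,1})^-0.5.
= (0.728/4.48)^(-0.5) = (0.1625)^(-0.5) = 2.48.
Selectivity toward R rises as C_A falls — low-concentration operation is favoured.

2.48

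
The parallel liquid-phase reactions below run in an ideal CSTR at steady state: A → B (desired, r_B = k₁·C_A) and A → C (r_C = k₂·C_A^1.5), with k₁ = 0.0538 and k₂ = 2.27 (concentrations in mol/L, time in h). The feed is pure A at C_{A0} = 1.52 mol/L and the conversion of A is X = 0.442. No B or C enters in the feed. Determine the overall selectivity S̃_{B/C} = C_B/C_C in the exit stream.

0.0257

Exit C_A = C_{A0}(1−X) = 1.52×0.558 = 0.8482 mol/L.
A CSTR operates uniformly at the exit composition, giving r_B = 0.04563 and r_C = 1.773 (each k·C_A^n at C_A = 0.8482).
Overall selectivity = C_B/C_C = r_Bτ/(r_Cτ) = r_B/r_C = 0.0257.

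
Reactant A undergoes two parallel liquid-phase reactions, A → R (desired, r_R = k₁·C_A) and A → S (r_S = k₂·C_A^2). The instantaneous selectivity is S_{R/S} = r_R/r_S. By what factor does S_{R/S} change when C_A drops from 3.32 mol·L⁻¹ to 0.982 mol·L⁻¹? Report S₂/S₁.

S_{R/S} = (k₁/k₂)·C_A⁻¹, so S₂/S₁ = (C_{A,2}/C_{A,1})⁻¹.
= 3.32/0.982 = 3.38.

3.38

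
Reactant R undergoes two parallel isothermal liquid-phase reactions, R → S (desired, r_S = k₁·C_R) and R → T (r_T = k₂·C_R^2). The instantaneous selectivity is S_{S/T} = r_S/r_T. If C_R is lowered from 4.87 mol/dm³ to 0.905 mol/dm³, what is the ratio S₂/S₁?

5.38

S_{S/T} = (k₁/k₂)·C_R⁻¹, so S₂/S₁ = (C_{R,2}/C_{R,1})⁻¹.
= 4.87/0.905 = 5.38.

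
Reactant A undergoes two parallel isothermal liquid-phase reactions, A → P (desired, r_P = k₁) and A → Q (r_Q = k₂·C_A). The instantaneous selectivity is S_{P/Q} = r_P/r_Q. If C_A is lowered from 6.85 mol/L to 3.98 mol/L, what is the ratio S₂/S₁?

S_{P/Q} = (k₁/k₂)·C_A⁻¹, so S₂/S₁ = (C_{A,2}/C_{A,1})⁻¹.
= 6.85/3.98 = 1.72.
Selectivity toward P rises as C_A falls — low-concentration operation is favoured.

1.72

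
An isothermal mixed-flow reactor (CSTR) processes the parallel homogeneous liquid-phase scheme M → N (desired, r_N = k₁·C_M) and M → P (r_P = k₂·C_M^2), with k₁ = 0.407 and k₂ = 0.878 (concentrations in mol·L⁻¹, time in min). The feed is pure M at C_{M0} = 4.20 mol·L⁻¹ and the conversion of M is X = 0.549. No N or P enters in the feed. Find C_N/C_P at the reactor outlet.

0.245

Exit C_M = C_{M0}(1−X) = 4.20×0.451 = 1.894 mol·L⁻¹.
In a CSTR the entire volume is at exit conditions, so r_N = 0.407×1.894 = 0.7709 and r_P = 0.878×1.894^2 = 3.150.
Overall selectivity = C_N/C_P = r_Nτ/(r_Pτ) = r_N/r_P = 0.245.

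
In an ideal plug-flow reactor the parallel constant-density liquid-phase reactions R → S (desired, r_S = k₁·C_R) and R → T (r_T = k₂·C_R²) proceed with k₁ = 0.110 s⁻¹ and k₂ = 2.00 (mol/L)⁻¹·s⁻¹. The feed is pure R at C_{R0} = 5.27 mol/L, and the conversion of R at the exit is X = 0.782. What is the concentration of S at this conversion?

C_R = C_{R0}(1−X) = 1.149 mol/L.
Along a PFR/batch, dC_S/dC_R = −r_S/(r_S+r_T) = −k₁/(k₁+k₂·C_R).
Integrating from C_{R0} to C_R: C_S = (0.110/2.00)·ln[(0.110+2.00·5.27)/(0.110+2.00·1.15)] = 0.05500·ln(10.65/2.408) = 0.08178 mol/L.

0.0818 mol/L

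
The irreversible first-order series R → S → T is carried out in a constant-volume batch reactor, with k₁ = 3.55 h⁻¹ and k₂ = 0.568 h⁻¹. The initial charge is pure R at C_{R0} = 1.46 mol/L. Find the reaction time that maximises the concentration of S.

0.615 h

Setting dC_S/dt = 0 gives t_opt = ln(k₂/k₁)/(k₂−k₁).
= ln(0.568/3.55)/(0.568−3.55) = ln(0.1600)/-2.982 = -1.833/-2.982 = 0.615 h.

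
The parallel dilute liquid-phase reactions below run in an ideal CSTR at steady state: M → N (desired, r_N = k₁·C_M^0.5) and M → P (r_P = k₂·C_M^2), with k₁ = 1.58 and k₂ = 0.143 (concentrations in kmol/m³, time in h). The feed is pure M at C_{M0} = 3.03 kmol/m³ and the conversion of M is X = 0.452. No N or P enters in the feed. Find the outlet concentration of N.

Exit C_M = C_{M0}(1−X) = 3.03×0.548 = 1.660 kmol/m³.
Rates in a CSTR are evaluated at the outlet concentration: r_N = 1.58×1.660^0.5 = 2.036, r_P = 0.143×1.660^2 = 0.3943.
Fraction of consumed M going to N: r_N/(r_N+r_P) = 0.8378.
C_N = 0.8378·C_{M0}·X = 0.8378×3.03×0.452 = 1.15 kmol/m³.

1.15 kmol/m³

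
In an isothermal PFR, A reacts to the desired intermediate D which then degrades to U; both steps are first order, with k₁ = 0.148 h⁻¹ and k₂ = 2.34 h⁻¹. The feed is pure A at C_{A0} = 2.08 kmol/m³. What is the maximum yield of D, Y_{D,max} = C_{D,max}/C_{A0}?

Evaluating C_D at τ_opt = ln(k₂/k₁)/(k₂−k₁) gives C_{D,max}/C_{A0} = (k₁/k₂)^[k₂/(k₂−k₁)].
= (0.148/2.34)^(2.34/(2.34−0.148)) = (0.06325)^(1.068) = 0.05249.

0.0525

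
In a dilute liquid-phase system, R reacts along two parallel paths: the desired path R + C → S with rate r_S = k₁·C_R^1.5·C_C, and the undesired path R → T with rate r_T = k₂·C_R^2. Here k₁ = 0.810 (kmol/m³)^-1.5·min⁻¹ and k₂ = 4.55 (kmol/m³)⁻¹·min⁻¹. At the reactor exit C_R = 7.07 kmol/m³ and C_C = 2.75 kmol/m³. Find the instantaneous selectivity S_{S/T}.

S_{S/T} = r_S/r_T = (k₁·C_R^1.5·C_C)/(k₂·C_R^2) = (k₁/k₂)·C_R^-0.5·C_C.
= (0.810×7.070^1.5×2.750) / (4.55×7.070^2) = 41.87/227.4 = 0.184.
The undesired path is higher order in R, so low C_R (CSTR or dilute feed) favours S.

0.184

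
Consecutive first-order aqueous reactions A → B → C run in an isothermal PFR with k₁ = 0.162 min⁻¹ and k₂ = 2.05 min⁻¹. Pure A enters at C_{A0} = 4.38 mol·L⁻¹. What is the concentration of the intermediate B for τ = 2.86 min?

0.235 mol·L⁻¹

Solving the coupled first-order balances gives C_B(τ) = [k₁/(k₂−k₁)]·C_{A0}·(e^(−k₁τ) − e^(−k₂τ)).
e^(−k₁τ) = e^(−0.162×2.86) = e^(−0.4633) = 0.6292; e^(−k₂τ) = e^(−5.863) = 0.002843.
C_B = 0.162×4.38/(2.05−0.162) × (0.6292−0.002843) = 0.3758×0.6263 = 0.2354 mol·L⁻¹.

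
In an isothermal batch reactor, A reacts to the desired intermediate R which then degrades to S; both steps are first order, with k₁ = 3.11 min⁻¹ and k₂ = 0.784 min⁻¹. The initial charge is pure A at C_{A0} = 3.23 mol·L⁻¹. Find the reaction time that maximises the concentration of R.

Setting dC_R/dt = 0 gives t_opt = ln(k₂/k₁)/(k₂−k₁).
= ln(0.784/3.11)/(0.784−3.11) = ln(0.2521)/-2.326 = -1.378/-2.326 = 0.592 min.

0.592 min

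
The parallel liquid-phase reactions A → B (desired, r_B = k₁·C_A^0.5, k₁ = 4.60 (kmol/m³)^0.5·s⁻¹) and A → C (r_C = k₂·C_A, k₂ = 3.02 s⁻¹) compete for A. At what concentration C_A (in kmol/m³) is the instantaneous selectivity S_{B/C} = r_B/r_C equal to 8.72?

0.0305 kmol/m³

S_{B/C} = (k₁/k₂)·C_A^-0.5 ⇒ C_A = (S·k₂/k₁)^(-2).
= (8.72×3.02/4.60)^(-2) = (5.725)^(-2) = 0.0305 kmol/m³.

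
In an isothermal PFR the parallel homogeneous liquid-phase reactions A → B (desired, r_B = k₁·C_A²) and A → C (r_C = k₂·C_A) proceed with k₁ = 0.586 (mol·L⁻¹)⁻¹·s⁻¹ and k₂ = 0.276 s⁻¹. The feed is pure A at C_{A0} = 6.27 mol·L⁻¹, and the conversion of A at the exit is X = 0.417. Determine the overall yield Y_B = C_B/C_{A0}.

0.380

C_A = C_{A0}(1−X) = 3.655 mol·L⁻¹.
Along a PFR/batch, dC_C/dC_A = −r_C/(r_B+r_C) = −k₂/(k₂+k₁·C_A).
Integrating from C_{A0} to C_A: C_C = (0.276/0.586)·ln[(0.276+0.586·6.27)/(0.276+0.586·3.66)] = 0.4710·ln(3.950/2.418) = 0.2312 mol·L⁻¹.
Then C_B = (C_{A0}−C_A) − C_C = 2.615 − 0.2312 = 2.383 mol·L⁻¹.
Y_B = C_B/C_{A0} = 2.383/6.27 = 0.380.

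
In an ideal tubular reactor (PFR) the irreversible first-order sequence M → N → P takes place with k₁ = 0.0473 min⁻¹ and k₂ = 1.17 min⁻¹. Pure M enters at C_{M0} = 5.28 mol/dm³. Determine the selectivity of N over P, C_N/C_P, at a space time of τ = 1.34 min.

1.00

Solving the coupled first-order balances gives C_N(τ) = [k₁/(k₂−k₁)]·C_{M0}·(e^(−k₁τ) − e^(−k₂τ)).
e^(−k₁τ) = e^(−0.0473×1.34) = e^(−0.06338) = 0.9386; e^(−k₂τ) = e^(−1.568) = 0.2085.
C_N = 0.0473×5.28/(1.17−0.0473) × (0.9386−0.2085) = 0.2224×0.7301 = 0.1624 mol/dm³.
C_M = C_{M0}e^(−k₁τ) = 4.956 mol/dm³, so C_P = C_{M0}−C_M−C_N = 0.1619 mol/dm³; C_N/C_P = 1.00.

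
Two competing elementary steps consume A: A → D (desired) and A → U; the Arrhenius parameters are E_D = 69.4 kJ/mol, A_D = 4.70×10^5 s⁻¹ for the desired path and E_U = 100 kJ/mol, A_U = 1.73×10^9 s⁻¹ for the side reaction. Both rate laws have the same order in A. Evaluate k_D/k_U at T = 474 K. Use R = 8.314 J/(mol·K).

k_D/k_U = (A_D/A_U)·exp[−(E_D−E_U)/(RT)] = (A_D/A_U)·exp[(E_U−E_D)/(RT)].
(E_U−E_D)/(RT) = (100−69.4)×10³/(8.314×474) = 30600/3941 = 7.765.
k_D/k_U = (4.70×10^5/1.73×10^9)·exp(7.765) = 2.717×10^-4 × 2356 = 0.640.
Since E_D < E_U, lowering the temperature improves selectivity toward D.

0.640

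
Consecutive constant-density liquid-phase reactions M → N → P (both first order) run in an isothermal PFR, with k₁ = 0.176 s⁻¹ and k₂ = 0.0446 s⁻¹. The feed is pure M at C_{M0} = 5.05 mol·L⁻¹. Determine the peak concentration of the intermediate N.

3.17 mol·L⁻¹

For a first-order series the maximum intermediate yield is C_{N,max}/C_{M0} = (k₁/k₂)^[k₂/(k₂−k₁)].
= (0.176/0.0446)^(0.0446/(0.0446−0.176)) = (3.946)^(-0.3394) = 0.6275.
C_{N,max} = 0.6275×5.05 = 3.17 mol·L⁻¹.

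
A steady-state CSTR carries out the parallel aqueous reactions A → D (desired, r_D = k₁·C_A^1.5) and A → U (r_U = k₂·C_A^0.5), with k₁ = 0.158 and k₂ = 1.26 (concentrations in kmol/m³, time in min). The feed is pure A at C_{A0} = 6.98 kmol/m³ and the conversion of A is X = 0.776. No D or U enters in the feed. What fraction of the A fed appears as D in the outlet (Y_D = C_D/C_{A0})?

Exit C_A = C_{A0}(1−X) = 6.98×0.224 = 1.564 kmol/m³.
Rates in a CSTR are evaluated at the outlet concentration: r_D = 0.158×1.564^1.5 = 0.3089, r_U = 1.26×1.564^0.5 = 1.576.
Fraction of consumed A going to D: r_D/(r_D+r_U) = 0.1639.
C_D = 0.1639·C_{A0}·X = 0.1639×6.98×0.776 = 0.888 kmol/m³; Y_D = C_D/C_{A0} = 0.127.

0.127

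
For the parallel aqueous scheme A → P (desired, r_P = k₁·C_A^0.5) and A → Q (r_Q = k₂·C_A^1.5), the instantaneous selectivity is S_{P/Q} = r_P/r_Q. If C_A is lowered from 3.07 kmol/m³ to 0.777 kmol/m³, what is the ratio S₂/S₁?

3.95

S_{P/Q} = (k₁/k₂)·C_A⁻¹, so S₂/S₁ = (C_{A,2}/C_{A,1})⁻¹.
= 3.07/0.777 = 3.95.
Selectivity toward P rises as C_A falls — low-concentration operation is favoured.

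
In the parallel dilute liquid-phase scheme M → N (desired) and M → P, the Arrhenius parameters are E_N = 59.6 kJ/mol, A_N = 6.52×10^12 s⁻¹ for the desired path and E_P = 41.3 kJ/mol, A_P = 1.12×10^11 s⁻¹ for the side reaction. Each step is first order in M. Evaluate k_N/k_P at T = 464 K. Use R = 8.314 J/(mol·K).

0.507

With equal orders, S_{N/P} = k_N/k_P = (A_N/A_P)·exp[(E_P−E_N)/(RT)].
(E_P−E_N)/(RT) = (41.3−59.6)×10³/(8.314×464) = -18300/3858 = -4.744.
k_N/k_P = (6.52×10^12/1.12×10^11)·exp(-4.744) = 58.21 × 0.008706 = 0.507.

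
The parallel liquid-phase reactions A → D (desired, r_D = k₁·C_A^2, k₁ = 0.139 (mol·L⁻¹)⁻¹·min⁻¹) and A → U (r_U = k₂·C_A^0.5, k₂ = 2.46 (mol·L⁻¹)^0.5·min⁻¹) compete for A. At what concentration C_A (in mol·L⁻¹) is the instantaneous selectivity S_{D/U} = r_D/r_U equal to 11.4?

34.4 mol·L⁻¹

S_{D/U} = (k₁/k₂)·C_A^1.5 ⇒ C_A = (S·k₂/k₁)^(1/1.5).
= (11.4×2.46/0.139)^(0.6667) = (201.8)^(0.6667) = 34.4 mol·L⁻¹.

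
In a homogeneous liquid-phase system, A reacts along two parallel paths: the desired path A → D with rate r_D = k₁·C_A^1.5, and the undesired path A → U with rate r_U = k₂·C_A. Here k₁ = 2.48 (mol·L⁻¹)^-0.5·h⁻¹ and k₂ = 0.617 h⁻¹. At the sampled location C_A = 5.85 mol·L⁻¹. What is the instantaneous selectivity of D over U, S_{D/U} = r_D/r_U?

S_{D/U} = r_D/r_U = (k₁·C_A^1.5)/(k₂·C_A) = (k₁/k₂)·C_A^0.5.
= (2.48×5.850^1.5) / (0.617×5.850) = 35.09/3.609 = 9.72.

9.72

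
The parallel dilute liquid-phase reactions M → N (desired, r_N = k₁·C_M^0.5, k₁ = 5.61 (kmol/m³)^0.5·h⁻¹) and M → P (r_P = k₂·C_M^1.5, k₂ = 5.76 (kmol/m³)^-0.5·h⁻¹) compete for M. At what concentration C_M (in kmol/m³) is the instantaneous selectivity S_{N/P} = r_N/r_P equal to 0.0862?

S_{N/P} = (k₁/k₂)·C_M⁻¹ ⇒ C_M = (S·k₂/k₁)^(-1).
= (0.0862×5.76/5.61)^(-1) = (0.08850)^(-1) = 11.3 kmol/m³.

11.3 kmol/m³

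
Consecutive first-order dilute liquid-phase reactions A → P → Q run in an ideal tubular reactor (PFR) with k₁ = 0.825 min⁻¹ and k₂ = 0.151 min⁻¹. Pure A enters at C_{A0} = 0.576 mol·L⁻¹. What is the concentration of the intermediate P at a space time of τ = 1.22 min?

0.329 mol·L⁻¹

Solving the coupled first-order balances gives C_P(τ) = [k₁/(k₂−k₁)]·C_{A0}·(e^(−k₁τ) − e^(−k₂τ)).
e^(−k₁τ) = e^(−0.825×1.22) = e^(−1.006) = 0.3655; e^(−k₂τ) = e^(−0.1842) = 0.8318.
C_P = 0.825×0.576/(0.151−0.825) × (0.3655−0.8318) = (-0.7050)×(-0.4663) = 0.3287 mol·L⁻¹.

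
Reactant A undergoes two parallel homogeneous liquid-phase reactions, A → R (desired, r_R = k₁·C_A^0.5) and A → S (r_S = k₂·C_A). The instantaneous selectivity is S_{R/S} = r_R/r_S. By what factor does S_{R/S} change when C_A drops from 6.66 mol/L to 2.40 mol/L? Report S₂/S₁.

S_{R/S} = (k₁/k₂)·C_A^-0.5, so S₂/S₁ = (C_{A,2}/C_{A,1})^-0.5.
= (2.40/6.66)^(-0.5) = (0.3604)^(-0.5) = 1.67.
Selectivity toward R rises as C_A falls — low-concentration operation is favoured.

1.67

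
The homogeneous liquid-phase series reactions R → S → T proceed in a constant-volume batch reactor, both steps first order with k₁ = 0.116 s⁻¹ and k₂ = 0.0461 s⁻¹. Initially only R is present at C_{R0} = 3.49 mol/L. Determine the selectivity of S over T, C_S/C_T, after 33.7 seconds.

Solving the coupled first-order balances gives C_S(t) = [k₁/(k₂−k₁)]·C_{R0}·(e^(−k₁t) − e^(−k₂t)).
e^(−k₁t) = e^(−0.116×33.7) = e^(−3.909) = 0.02006; e^(−k₂t) = e^(−1.554) = 0.2115.
C_S = 0.116×3.49/(0.0461−0.116) × (0.02006−0.2115) = (-5.792)×(-0.1914) = 1.109 mol/L.
C_R = C_{R0}e^(−k₁t) = 0.07000 mol/L, so C_T = C_{R0}−C_R−C_S = 2.311 mol/L; C_S/C_T = 0.480.

0.480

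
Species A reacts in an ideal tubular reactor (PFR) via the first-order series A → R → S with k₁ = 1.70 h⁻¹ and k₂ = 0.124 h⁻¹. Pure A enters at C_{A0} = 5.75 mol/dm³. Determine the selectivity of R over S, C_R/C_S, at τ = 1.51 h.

7.28

The intermediate concentration in a first-order A→B→C sequence is C_R = k₁C_{A0}(e^(−k₁τ) − e^(−k₂τ))/(k₂−k₁).
e^(−k₁τ) = e^(−1.70×1.51) = e^(−2.567) = 0.07677; e^(−k₂τ) = e^(−0.1872) = 0.8292.
C_R = 1.70×5.75/(0.124−1.70) × (0.07677−0.8292) = (-6.202)×(-0.7525) = 4.667 mol/dm³.
C_A = C_{A0}e^(−k₁τ) = 0.4414 mol/dm³, so C_S = C_{A0}−C_A−C_R = 0.6414 mol/dm³; C_R/C_S = 7.28.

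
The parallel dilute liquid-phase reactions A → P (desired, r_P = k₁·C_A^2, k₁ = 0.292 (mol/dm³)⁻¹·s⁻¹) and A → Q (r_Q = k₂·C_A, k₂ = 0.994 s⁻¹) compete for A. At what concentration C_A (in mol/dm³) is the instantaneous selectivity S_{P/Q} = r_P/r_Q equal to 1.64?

5.58 mol/dm³

S_{P/Q} = (k₁/k₂)·C_A ⇒ C_A = S·k₂/k₁.
= 1.64×0.994/0.292 = 5.58 mol/dm³.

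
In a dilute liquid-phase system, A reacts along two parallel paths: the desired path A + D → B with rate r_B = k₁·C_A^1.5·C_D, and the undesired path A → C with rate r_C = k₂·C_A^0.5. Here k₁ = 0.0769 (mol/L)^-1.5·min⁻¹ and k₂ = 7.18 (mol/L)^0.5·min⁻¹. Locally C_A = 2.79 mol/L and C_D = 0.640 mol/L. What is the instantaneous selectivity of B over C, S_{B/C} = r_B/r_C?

S_{B/C} = r_B/r_C = (k₁·C_A^1.5·C_D)/(k₂·C_A^0.5) = (k₁/k₂)·C_A·C_D.
= (0.0769×2.790^1.5×0.6400) / (7.18×2.790^0.5) = 0.2294/11.99 = 0.0191.

0.0191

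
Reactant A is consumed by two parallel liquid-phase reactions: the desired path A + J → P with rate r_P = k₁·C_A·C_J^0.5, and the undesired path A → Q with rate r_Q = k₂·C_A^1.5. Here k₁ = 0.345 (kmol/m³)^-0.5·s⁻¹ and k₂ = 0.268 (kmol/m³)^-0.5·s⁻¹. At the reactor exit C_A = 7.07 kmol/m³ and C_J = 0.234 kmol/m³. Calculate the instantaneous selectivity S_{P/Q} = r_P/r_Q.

S_{P/Q} = r_P/r_Q = (k₁·C_A·C_J^0.5)/(k₂·C_A^1.5) = (k₁/k₂)·C_A^-0.5·C_J^0.5.
= (0.345×7.070×0.2340^0.5) / (0.268×7.070^1.5) = 1.180/5.038 = 0.234.
The undesired path is higher order in A, so low C_A (CSTR or dilute feed) favours P.

0.234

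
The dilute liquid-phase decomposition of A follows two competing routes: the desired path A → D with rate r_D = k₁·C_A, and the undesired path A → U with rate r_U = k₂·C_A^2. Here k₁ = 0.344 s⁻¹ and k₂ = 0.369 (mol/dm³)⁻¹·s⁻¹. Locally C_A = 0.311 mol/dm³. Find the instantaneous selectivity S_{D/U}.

3.00

S_{D/U} = r_D/r_U = (k₁·C_A)/(k₂·C_A^2) = (k₁/k₂)·C_A⁻¹.
= (0.344×0.3110) / (0.369×0.3110^2) = 0.1070/0.03569 = 3.00.
The undesired path is higher order in A, so low C_A (CSTR or dilute feed) favours D.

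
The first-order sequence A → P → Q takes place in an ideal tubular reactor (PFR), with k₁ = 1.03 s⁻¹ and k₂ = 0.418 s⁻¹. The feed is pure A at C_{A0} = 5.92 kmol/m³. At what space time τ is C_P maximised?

The intermediate peaks when r₁ = r₂, i.e. k₁e^(−k₁τ) = k₂e^(−k₂τ), giving τ_opt = ln(k₂/k₁)/(k₂−k₁).
= ln(0.418/1.03)/(0.418−1.03) = ln(0.4058)/-0.6120 = -0.9018/-0.6120 = 1.47 s.

1.47 s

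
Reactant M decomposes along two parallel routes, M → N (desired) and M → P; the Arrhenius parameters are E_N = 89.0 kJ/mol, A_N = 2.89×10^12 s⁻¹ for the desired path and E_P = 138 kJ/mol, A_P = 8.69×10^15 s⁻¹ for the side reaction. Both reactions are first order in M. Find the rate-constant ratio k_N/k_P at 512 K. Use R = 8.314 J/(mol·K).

33.2

k_N/k_P = (A_N/A_P)·exp[−(E_N−E_P)/(RT)] = (A_N/A_P)·exp[(E_P−E_N)/(RT)].
(E_P−E_N)/(RT) = (138−89.0)×10³/(8.314×512) = 49000/4257 = 11.51.
k_N/k_P = (2.89×10^12/8.69×10^15)·exp(11.51) = 3.326×10^-4 × 99816 = 33.2.
Since E_N < E_P, lowering the temperature improves selectivity toward N.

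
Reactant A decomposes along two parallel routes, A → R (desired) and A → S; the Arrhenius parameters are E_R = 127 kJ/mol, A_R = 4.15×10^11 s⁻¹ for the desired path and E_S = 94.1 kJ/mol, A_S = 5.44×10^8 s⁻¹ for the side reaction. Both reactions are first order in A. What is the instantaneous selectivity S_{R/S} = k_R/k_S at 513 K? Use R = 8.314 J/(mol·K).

k_R/k_S = (A_R/A_S)·exp[−(E_R−E_S)/(RT)] = (A_R/A_S)·exp[(E_S−E_R)/(RT)].
(E_S−E_R)/(RT) = (94.1−127)×10³/(8.314×513) = -32900/4265 = -7.714.
k_R/k_S = (4.15×10^11/5.44×10^8)·exp(-7.714) = 762.9 × 4.466×10^-4 = 0.341.
Since E_R > E_S, raising the temperature improves selectivity toward R.

0.341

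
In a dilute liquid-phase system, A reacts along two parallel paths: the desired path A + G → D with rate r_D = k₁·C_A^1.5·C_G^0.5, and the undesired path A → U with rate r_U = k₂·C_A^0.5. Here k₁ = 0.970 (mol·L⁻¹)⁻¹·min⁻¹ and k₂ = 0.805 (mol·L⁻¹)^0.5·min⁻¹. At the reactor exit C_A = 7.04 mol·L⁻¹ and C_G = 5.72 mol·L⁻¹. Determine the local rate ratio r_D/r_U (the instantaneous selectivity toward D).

20.3

S_{D/U} = r_D/r_U = (k₁·C_A^1.5·C_G^0.5)/(k₂·C_A^0.5) = (k₁/k₂)·C_A·C_G^0.5.
= (0.970×7.040^1.5×5.720^0.5) / (0.805×7.040^0.5) = 43.33/2.136 = 20.3.
Since the desired path is higher order in A, keeping C_A high (PFR or concentrated feed) favours D.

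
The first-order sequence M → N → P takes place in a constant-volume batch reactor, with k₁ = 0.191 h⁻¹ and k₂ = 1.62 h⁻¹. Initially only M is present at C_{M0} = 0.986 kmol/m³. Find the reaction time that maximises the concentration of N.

1.50 h

For first-order series the maximum of C_N occurs at t_opt = ln(k₂/k₁)/(k₂−k₁).
= ln(1.62/0.191)/(1.62−0.191) = ln(8.482)/1.429 = 2.138/1.429 = 1.50 h.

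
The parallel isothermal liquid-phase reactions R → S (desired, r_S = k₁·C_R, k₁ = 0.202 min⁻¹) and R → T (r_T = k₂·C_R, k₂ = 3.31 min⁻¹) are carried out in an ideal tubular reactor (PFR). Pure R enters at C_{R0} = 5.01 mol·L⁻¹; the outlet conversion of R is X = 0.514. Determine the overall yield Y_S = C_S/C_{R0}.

C_R = C_{R0}(1−X) = 2.435 mol·L⁻¹.
Both paths are first order in R, so the instantaneous fraction to S is constant: dC_S/d(−C_R) = k₁/(k₁+k₂) = 0.05752.
C_S = 0.05752·(C_{R0}−C_R) = 0.05752×2.575 = 0.148 mol·L⁻¹.
Y_S = C_S/C_{R0} = 0.1481/5.01 = 0.0296.

0.0296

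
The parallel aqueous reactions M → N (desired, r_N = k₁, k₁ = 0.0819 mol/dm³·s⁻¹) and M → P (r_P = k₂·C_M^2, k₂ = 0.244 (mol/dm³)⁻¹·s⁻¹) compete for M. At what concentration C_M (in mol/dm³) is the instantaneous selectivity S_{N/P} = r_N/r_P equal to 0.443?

S_{N/P} = (k₁/k₂)·C_M^-2 ⇒ C_M = (S·k₂/k₁)^(-0.5).
= (0.443×0.244/0.0819)^(-0.5) = (1.320)^(-0.5) = 0.870 mol/dm³.

0.870 mol/dm³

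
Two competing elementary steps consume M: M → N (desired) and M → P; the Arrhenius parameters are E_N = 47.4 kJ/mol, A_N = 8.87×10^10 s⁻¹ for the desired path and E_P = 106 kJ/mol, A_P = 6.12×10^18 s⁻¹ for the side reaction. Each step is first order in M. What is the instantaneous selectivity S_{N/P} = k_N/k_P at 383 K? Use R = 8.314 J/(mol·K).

k_N/k_P = (A_N/A_P)·exp[−(E_N−E_P)/(RT)] = (A_N/A_P)·exp[(E_P−E_N)/(RT)].
(E_P−E_N)/(RT) = (106−47.4)×10³/(8.314×383) = 58600/3184 = 18.40.
k_N/k_P = (8.87×10^10/6.12×10^18)·exp(18.40) = 1.449×10^-8 × 9.825×10^7 = 1.42.

1.42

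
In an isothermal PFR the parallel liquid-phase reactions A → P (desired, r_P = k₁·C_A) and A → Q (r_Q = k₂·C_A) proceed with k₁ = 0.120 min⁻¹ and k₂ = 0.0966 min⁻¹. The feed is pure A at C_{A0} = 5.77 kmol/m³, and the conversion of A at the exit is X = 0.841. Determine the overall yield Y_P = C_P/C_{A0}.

C_A = C_{A0}(1−X) = 0.9174 kmol/m³.
Both paths are first order in A, so the instantaneous fraction to P is constant: dC_P/d(−C_A) = k₁/(k₁+k₂) = 0.5540.
C_P = 0.5540·(C_{A0}−C_A) = 0.5540×4.853 = 2.69 kmol/m³.
Y_P = C_P/C_{A0} = 2.688/5.77 = 0.466.

0.466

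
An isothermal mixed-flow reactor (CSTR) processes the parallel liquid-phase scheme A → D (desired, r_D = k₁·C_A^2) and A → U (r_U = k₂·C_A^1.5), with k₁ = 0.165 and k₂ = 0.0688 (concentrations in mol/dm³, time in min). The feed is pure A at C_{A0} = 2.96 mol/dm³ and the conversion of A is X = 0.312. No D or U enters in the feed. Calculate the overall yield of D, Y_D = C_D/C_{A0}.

0.241

Exit C_A = C_{A0}(1−X) = 2.96×0.688 = 2.036 mol/dm³.
Rates in a CSTR are evaluated at the outlet concentration: r_D = 0.165×2.036^2 = 0.6843, r_U = 0.0688×2.036^1.5 = 0.1999.
Fraction of consumed A going to D: r_D/(r_D+r_U) = 0.7739.
C_D = 0.7739·C_{A0}·X = 0.7739×2.96×0.312 = 0.715 mol/dm³; Y_D = C_D/C_{A0} = 0.241.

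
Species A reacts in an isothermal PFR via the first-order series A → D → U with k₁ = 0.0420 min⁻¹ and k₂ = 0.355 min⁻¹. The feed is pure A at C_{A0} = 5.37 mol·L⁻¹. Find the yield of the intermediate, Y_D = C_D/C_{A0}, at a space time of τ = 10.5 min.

0.0831

Solving the coupled first-order balances gives C_D(τ) = [k₁/(k₂−k₁)]·C_{A0}·(e^(−k₁τ) − e^(−k₂τ)).
e^(−k₁τ) = e^(−0.0420×10.5) = e^(−0.4410) = 0.6434; e^(−k₂τ) = e^(−3.728) = 0.02405.
C_D = 0.0420×5.37/(0.355−0.0420) × (0.6434−0.02405) = 0.7206×0.6193 = 0.4463 mol·L⁻¹.
Y_D = C_D/C_{A0} = 0.4463/5.37 = 0.0831.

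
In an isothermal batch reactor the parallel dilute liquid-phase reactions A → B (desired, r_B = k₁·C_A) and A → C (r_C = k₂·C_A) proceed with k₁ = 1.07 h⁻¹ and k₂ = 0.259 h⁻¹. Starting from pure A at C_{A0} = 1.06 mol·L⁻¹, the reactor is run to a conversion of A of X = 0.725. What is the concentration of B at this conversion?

C_A = C_{A0}(1−X) = 0.2915 mol·L⁻¹.
Both paths are first order in A, so the instantaneous fraction to B is constant: dC_B/d(−C_A) = k₁/(k₁+k₂) = 0.8051.
C_B = 0.8051·(C_{A0}−C_A) = 0.8051×0.7685 = 0.619 mol·L⁻¹.

0.619 mol·L⁻¹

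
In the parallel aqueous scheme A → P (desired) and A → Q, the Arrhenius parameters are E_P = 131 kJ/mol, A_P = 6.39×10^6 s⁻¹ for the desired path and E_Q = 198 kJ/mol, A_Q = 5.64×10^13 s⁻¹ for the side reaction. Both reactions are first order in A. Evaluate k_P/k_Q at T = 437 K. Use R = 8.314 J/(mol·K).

11.6

k_P/k_Q = (A_P/A_Q)·exp[−(E_P−E_Q)/(RT)] = (A_P/A_Q)·exp[(E_Q−E_P)/(RT)].
(E_Q−E_P)/(RT) = (198−131)×10³/(8.314×437) = 67000/3633 = 18.44.
k_P/k_Q = (6.39×10^6/5.64×10^13)·exp(18.44) = 1.133×10^-7 × 1.020×10^8 = 11.6.
Since E_P < E_Q, lowering the temperature improves selectivity toward P.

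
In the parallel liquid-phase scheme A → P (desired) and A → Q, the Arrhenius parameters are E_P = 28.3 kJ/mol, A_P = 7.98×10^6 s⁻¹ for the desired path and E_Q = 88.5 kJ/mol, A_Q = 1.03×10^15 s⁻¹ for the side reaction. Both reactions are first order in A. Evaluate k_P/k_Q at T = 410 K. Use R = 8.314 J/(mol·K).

0.362

Since both paths have the same order in A, the concentration cancels and S_{P/Q} = k_P/k_Q = (A_P/A_Q)·exp[(E_Q−E_P)/(RT)].
(E_Q−E_P)/(RT) = (88.5−28.3)×10³/(8.314×410) = 60200/3409 = 17.66.
k_P/k_Q = (7.98×10^6/1.03×10^15)·exp(17.66) = 7.748×10^-9 × 4.676×10^7 = 0.362.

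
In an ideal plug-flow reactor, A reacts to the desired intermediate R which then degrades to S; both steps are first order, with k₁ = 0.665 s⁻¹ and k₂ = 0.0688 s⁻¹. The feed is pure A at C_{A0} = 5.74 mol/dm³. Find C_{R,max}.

Evaluating C_R at τ_opt = ln(k₂/k₁)/(k₂−k₁) gives C_{R,max}/C_{A0} = (k₁/k₂)^[k₂/(k₂−k₁)].
= (0.665/0.0688)^(0.0688/(0.0688−0.665)) = (9.666)^(-0.1154) = 0.7697.
C_{R,max} = 0.7697×5.74 = 4.42 mol/dm³.

4.42 mol/dm³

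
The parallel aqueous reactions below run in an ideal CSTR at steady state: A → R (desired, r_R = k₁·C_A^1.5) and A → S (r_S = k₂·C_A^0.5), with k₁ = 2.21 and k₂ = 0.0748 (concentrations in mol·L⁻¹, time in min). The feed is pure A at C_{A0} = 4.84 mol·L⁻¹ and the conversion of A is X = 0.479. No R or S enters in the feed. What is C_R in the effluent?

2.29 mol·L⁻¹

Exit C_A = C_{A0}(1−X) = 4.84×0.521 = 2.522 mol·L⁻¹.
Rates in a CSTR are evaluated at the outlet concentration: r_R = 2.21×2.522^1.5 = 8.849, r_S = 0.0748×2.522^0.5 = 0.1188.
Fraction of consumed A going to R: r_R/(r_R+r_S) = 0.9868.
C_R = 0.9868·C_{A0}·X = 0.9868×4.84×0.479 = 2.29 mol·L⁻¹.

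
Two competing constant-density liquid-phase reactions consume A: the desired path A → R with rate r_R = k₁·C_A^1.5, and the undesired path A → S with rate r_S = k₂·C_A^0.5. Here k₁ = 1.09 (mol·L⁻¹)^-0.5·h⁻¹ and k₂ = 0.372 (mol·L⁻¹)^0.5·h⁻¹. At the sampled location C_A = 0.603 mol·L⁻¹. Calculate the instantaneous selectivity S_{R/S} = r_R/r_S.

1.77

S_{R/S} = r_R/r_S = (k₁·C_A^1.5)/(k₂·C_A^0.5) = (k₁/k₂)·C_A.
= (1.09×0.6030^1.5) / (0.372×0.6030^0.5) = 0.5104/0.2889 = 1.77.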